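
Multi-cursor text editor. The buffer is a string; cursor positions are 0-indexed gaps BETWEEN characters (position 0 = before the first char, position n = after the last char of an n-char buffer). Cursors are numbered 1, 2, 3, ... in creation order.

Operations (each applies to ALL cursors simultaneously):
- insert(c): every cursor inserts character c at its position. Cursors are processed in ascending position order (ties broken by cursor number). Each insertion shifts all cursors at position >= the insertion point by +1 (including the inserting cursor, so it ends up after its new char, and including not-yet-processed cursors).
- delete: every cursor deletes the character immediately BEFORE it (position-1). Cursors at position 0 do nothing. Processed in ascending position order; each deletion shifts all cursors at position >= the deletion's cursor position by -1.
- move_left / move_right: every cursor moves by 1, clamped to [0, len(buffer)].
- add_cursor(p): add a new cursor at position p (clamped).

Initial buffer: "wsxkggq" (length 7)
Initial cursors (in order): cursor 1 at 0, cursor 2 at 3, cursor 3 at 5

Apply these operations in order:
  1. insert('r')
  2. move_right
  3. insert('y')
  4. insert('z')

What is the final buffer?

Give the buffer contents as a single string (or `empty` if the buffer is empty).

Answer: rwyzsxrkyzgrgyzq

Derivation:
After op 1 (insert('r')): buffer="rwsxrkgrgq" (len 10), cursors c1@1 c2@5 c3@8, authorship 1...2..3..
After op 2 (move_right): buffer="rwsxrkgrgq" (len 10), cursors c1@2 c2@6 c3@9, authorship 1...2..3..
After op 3 (insert('y')): buffer="rwysxrkygrgyq" (len 13), cursors c1@3 c2@8 c3@12, authorship 1.1..2.2.3.3.
After op 4 (insert('z')): buffer="rwyzsxrkyzgrgyzq" (len 16), cursors c1@4 c2@10 c3@15, authorship 1.11..2.22.3.33.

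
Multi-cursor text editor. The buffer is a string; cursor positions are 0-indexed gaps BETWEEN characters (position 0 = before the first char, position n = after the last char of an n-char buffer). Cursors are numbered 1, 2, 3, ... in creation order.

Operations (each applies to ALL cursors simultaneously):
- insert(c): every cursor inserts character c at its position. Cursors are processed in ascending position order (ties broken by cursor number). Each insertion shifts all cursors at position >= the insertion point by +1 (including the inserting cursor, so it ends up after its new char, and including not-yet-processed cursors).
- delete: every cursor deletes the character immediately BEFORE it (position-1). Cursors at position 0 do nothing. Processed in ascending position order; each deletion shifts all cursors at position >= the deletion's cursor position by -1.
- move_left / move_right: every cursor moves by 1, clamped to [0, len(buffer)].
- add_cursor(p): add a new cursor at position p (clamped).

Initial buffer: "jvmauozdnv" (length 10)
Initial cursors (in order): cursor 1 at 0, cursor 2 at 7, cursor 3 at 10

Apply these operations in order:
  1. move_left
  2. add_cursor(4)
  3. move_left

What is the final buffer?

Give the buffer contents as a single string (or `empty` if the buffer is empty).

After op 1 (move_left): buffer="jvmauozdnv" (len 10), cursors c1@0 c2@6 c3@9, authorship ..........
After op 2 (add_cursor(4)): buffer="jvmauozdnv" (len 10), cursors c1@0 c4@4 c2@6 c3@9, authorship ..........
After op 3 (move_left): buffer="jvmauozdnv" (len 10), cursors c1@0 c4@3 c2@5 c3@8, authorship ..........

Answer: jvmauozdnv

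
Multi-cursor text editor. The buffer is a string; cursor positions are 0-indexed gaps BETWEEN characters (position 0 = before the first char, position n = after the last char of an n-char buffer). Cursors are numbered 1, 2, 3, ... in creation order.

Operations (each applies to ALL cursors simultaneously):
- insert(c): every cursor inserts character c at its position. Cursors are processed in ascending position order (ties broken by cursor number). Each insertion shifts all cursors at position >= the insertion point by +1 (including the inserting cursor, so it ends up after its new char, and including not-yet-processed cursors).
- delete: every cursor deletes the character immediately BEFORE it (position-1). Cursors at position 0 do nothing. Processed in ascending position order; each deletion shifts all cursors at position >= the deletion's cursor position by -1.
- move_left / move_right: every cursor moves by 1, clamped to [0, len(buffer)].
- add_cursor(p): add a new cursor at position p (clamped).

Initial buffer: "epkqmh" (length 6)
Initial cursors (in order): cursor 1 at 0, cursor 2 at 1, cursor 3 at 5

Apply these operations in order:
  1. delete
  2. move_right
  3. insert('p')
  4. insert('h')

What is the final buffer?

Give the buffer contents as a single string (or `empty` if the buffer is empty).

Answer: ppphhkqhph

Derivation:
After op 1 (delete): buffer="pkqh" (len 4), cursors c1@0 c2@0 c3@3, authorship ....
After op 2 (move_right): buffer="pkqh" (len 4), cursors c1@1 c2@1 c3@4, authorship ....
After op 3 (insert('p')): buffer="pppkqhp" (len 7), cursors c1@3 c2@3 c3@7, authorship .12...3
After op 4 (insert('h')): buffer="ppphhkqhph" (len 10), cursors c1@5 c2@5 c3@10, authorship .1212...33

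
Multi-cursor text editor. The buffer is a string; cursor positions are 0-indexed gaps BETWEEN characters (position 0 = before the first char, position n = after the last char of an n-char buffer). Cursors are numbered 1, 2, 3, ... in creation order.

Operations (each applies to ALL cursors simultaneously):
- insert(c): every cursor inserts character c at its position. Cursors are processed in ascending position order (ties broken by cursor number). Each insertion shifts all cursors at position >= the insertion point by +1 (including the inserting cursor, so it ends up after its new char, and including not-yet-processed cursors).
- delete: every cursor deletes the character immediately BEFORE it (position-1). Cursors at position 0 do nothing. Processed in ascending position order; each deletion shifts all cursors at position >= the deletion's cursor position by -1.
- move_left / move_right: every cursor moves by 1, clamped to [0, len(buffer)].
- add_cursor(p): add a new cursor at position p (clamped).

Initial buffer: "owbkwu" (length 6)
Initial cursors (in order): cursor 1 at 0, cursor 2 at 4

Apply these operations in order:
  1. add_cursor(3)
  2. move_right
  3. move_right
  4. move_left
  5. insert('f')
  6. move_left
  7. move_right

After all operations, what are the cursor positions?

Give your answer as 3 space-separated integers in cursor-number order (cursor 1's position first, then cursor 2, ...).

Answer: 2 8 6

Derivation:
After op 1 (add_cursor(3)): buffer="owbkwu" (len 6), cursors c1@0 c3@3 c2@4, authorship ......
After op 2 (move_right): buffer="owbkwu" (len 6), cursors c1@1 c3@4 c2@5, authorship ......
After op 3 (move_right): buffer="owbkwu" (len 6), cursors c1@2 c3@5 c2@6, authorship ......
After op 4 (move_left): buffer="owbkwu" (len 6), cursors c1@1 c3@4 c2@5, authorship ......
After op 5 (insert('f')): buffer="ofwbkfwfu" (len 9), cursors c1@2 c3@6 c2@8, authorship .1...3.2.
After op 6 (move_left): buffer="ofwbkfwfu" (len 9), cursors c1@1 c3@5 c2@7, authorship .1...3.2.
After op 7 (move_right): buffer="ofwbkfwfu" (len 9), cursors c1@2 c3@6 c2@8, authorship .1...3.2.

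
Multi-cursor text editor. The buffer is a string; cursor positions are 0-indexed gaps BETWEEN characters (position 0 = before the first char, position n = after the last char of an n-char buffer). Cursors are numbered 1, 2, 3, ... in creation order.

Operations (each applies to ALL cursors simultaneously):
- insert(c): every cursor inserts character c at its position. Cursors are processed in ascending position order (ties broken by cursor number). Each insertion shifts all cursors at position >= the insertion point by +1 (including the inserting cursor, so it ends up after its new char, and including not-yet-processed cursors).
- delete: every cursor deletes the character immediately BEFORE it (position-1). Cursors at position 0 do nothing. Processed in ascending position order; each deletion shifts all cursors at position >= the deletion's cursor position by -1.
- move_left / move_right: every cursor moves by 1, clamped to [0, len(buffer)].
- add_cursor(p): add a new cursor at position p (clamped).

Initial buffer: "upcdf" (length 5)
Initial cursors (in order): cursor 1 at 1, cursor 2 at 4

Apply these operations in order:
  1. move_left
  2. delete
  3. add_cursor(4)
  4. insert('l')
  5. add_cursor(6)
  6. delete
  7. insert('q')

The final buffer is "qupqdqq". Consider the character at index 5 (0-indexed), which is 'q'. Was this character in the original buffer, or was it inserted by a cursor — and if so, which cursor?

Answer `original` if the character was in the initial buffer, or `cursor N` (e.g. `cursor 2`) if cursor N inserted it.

Answer: cursor 3

Derivation:
After op 1 (move_left): buffer="upcdf" (len 5), cursors c1@0 c2@3, authorship .....
After op 2 (delete): buffer="updf" (len 4), cursors c1@0 c2@2, authorship ....
After op 3 (add_cursor(4)): buffer="updf" (len 4), cursors c1@0 c2@2 c3@4, authorship ....
After op 4 (insert('l')): buffer="lupldfl" (len 7), cursors c1@1 c2@4 c3@7, authorship 1..2..3
After op 5 (add_cursor(6)): buffer="lupldfl" (len 7), cursors c1@1 c2@4 c4@6 c3@7, authorship 1..2..3
After op 6 (delete): buffer="upd" (len 3), cursors c1@0 c2@2 c3@3 c4@3, authorship ...
After op 7 (insert('q')): buffer="qupqdqq" (len 7), cursors c1@1 c2@4 c3@7 c4@7, authorship 1..2.34
Authorship (.=original, N=cursor N): 1 . . 2 . 3 4
Index 5: author = 3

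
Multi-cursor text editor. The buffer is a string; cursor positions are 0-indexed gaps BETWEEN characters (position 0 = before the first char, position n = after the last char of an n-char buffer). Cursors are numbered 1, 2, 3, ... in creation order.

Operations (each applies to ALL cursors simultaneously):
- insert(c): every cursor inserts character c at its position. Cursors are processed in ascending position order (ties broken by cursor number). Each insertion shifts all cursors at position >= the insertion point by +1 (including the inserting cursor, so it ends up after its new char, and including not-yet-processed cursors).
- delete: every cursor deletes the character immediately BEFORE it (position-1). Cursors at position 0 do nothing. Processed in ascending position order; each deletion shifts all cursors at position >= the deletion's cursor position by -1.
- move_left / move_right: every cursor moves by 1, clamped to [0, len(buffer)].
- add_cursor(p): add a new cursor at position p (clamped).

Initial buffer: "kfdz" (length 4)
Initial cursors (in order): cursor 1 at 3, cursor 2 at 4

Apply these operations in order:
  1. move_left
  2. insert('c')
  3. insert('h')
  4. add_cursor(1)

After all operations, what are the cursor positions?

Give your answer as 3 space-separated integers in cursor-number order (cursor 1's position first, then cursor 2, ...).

Answer: 4 7 1

Derivation:
After op 1 (move_left): buffer="kfdz" (len 4), cursors c1@2 c2@3, authorship ....
After op 2 (insert('c')): buffer="kfcdcz" (len 6), cursors c1@3 c2@5, authorship ..1.2.
After op 3 (insert('h')): buffer="kfchdchz" (len 8), cursors c1@4 c2@7, authorship ..11.22.
After op 4 (add_cursor(1)): buffer="kfchdchz" (len 8), cursors c3@1 c1@4 c2@7, authorship ..11.22.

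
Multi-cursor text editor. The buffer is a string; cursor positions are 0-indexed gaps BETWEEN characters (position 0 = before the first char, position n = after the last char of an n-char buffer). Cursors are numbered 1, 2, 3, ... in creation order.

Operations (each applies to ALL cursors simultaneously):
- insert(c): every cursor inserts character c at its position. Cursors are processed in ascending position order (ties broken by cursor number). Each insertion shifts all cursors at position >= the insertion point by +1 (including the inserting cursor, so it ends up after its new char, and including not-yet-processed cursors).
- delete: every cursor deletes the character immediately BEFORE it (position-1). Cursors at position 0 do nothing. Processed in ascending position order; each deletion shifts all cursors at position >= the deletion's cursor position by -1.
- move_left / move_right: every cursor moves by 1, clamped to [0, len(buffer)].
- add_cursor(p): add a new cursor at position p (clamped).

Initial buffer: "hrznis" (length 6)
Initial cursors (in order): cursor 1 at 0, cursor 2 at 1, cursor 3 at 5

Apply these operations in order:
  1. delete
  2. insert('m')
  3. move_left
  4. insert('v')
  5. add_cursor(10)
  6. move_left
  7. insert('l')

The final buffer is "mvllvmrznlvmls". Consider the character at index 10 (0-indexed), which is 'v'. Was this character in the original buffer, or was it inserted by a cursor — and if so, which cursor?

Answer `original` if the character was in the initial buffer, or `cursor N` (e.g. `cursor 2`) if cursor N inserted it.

Answer: cursor 3

Derivation:
After op 1 (delete): buffer="rzns" (len 4), cursors c1@0 c2@0 c3@3, authorship ....
After op 2 (insert('m')): buffer="mmrznms" (len 7), cursors c1@2 c2@2 c3@6, authorship 12...3.
After op 3 (move_left): buffer="mmrznms" (len 7), cursors c1@1 c2@1 c3@5, authorship 12...3.
After op 4 (insert('v')): buffer="mvvmrznvms" (len 10), cursors c1@3 c2@3 c3@8, authorship 1122...33.
After op 5 (add_cursor(10)): buffer="mvvmrznvms" (len 10), cursors c1@3 c2@3 c3@8 c4@10, authorship 1122...33.
After op 6 (move_left): buffer="mvvmrznvms" (len 10), cursors c1@2 c2@2 c3@7 c4@9, authorship 1122...33.
After op 7 (insert('l')): buffer="mvllvmrznlvmls" (len 14), cursors c1@4 c2@4 c3@10 c4@13, authorship 111222...3334.
Authorship (.=original, N=cursor N): 1 1 1 2 2 2 . . . 3 3 3 4 .
Index 10: author = 3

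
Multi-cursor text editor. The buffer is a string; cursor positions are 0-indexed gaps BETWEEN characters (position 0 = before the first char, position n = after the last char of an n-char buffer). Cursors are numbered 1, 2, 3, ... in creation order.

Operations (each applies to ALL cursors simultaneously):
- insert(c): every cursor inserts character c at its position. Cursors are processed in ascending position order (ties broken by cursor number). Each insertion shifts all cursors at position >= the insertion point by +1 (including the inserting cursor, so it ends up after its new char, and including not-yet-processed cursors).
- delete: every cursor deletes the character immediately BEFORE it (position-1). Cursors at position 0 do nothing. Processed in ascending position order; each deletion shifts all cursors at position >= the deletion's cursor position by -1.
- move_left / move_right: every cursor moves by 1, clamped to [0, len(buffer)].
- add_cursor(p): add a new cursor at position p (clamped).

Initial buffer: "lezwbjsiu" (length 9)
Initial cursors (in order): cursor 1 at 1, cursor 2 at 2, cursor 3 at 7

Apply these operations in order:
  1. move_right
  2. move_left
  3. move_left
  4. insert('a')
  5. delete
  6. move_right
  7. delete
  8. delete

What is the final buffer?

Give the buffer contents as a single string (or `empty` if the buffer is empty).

After op 1 (move_right): buffer="lezwbjsiu" (len 9), cursors c1@2 c2@3 c3@8, authorship .........
After op 2 (move_left): buffer="lezwbjsiu" (len 9), cursors c1@1 c2@2 c3@7, authorship .........
After op 3 (move_left): buffer="lezwbjsiu" (len 9), cursors c1@0 c2@1 c3@6, authorship .........
After op 4 (insert('a')): buffer="alaezwbjasiu" (len 12), cursors c1@1 c2@3 c3@9, authorship 1.2.....3...
After op 5 (delete): buffer="lezwbjsiu" (len 9), cursors c1@0 c2@1 c3@6, authorship .........
After op 6 (move_right): buffer="lezwbjsiu" (len 9), cursors c1@1 c2@2 c3@7, authorship .........
After op 7 (delete): buffer="zwbjiu" (len 6), cursors c1@0 c2@0 c3@4, authorship ......
After op 8 (delete): buffer="zwbiu" (len 5), cursors c1@0 c2@0 c3@3, authorship .....

Answer: zwbiu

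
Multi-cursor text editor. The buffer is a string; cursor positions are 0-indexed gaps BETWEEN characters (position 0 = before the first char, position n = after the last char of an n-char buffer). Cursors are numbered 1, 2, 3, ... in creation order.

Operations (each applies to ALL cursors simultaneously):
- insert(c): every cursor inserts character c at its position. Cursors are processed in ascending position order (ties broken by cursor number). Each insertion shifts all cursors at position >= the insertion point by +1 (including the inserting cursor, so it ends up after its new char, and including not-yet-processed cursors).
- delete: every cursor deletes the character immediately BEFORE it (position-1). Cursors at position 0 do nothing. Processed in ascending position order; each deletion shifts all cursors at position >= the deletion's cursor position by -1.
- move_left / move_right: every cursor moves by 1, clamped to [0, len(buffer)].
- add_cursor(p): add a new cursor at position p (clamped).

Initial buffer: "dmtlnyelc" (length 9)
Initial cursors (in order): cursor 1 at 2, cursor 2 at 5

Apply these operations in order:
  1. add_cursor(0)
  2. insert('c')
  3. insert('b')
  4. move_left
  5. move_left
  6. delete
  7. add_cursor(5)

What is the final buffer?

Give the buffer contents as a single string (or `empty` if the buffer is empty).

Answer: cbdcbtlcbyelc

Derivation:
After op 1 (add_cursor(0)): buffer="dmtlnyelc" (len 9), cursors c3@0 c1@2 c2@5, authorship .........
After op 2 (insert('c')): buffer="cdmctlncyelc" (len 12), cursors c3@1 c1@4 c2@8, authorship 3..1...2....
After op 3 (insert('b')): buffer="cbdmcbtlncbyelc" (len 15), cursors c3@2 c1@6 c2@11, authorship 33..11...22....
After op 4 (move_left): buffer="cbdmcbtlncbyelc" (len 15), cursors c3@1 c1@5 c2@10, authorship 33..11...22....
After op 5 (move_left): buffer="cbdmcbtlncbyelc" (len 15), cursors c3@0 c1@4 c2@9, authorship 33..11...22....
After op 6 (delete): buffer="cbdcbtlcbyelc" (len 13), cursors c3@0 c1@3 c2@7, authorship 33.11..22....
After op 7 (add_cursor(5)): buffer="cbdcbtlcbyelc" (len 13), cursors c3@0 c1@3 c4@5 c2@7, authorship 33.11..22....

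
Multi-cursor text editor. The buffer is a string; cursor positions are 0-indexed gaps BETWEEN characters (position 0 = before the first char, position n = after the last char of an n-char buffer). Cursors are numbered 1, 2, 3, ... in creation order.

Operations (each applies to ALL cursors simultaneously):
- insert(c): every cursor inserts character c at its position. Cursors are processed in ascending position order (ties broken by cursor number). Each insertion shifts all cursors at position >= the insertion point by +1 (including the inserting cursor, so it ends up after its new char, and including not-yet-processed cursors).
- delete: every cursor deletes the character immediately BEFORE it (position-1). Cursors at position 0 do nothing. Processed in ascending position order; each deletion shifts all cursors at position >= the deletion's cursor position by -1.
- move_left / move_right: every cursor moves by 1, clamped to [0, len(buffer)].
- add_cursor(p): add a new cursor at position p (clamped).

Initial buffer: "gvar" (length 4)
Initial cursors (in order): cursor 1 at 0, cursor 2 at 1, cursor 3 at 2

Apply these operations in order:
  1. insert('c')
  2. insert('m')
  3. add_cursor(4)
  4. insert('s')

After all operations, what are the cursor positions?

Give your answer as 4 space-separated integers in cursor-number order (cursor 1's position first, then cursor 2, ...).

After op 1 (insert('c')): buffer="cgcvcar" (len 7), cursors c1@1 c2@3 c3@5, authorship 1.2.3..
After op 2 (insert('m')): buffer="cmgcmvcmar" (len 10), cursors c1@2 c2@5 c3@8, authorship 11.22.33..
After op 3 (add_cursor(4)): buffer="cmgcmvcmar" (len 10), cursors c1@2 c4@4 c2@5 c3@8, authorship 11.22.33..
After op 4 (insert('s')): buffer="cmsgcsmsvcmsar" (len 14), cursors c1@3 c4@6 c2@8 c3@12, authorship 111.2422.333..

Answer: 3 8 12 6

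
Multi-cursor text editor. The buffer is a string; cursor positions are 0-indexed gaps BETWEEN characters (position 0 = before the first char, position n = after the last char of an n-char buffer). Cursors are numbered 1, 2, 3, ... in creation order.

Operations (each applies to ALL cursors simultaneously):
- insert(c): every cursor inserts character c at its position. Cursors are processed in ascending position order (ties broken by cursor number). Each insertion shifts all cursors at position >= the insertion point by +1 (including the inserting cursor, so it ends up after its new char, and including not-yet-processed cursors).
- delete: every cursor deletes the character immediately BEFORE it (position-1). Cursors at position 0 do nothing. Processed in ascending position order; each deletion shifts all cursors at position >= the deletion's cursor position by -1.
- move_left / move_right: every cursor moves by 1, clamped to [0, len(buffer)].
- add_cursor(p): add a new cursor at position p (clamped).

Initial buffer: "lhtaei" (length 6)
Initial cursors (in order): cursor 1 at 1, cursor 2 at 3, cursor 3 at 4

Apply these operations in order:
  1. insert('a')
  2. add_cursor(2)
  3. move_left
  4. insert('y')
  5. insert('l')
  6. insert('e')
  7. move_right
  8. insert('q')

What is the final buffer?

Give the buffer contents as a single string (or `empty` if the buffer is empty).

Answer: lyylleeaqqhtyleaqayleaqei

Derivation:
After op 1 (insert('a')): buffer="lahtaaaei" (len 9), cursors c1@2 c2@5 c3@7, authorship .1..2.3..
After op 2 (add_cursor(2)): buffer="lahtaaaei" (len 9), cursors c1@2 c4@2 c2@5 c3@7, authorship .1..2.3..
After op 3 (move_left): buffer="lahtaaaei" (len 9), cursors c1@1 c4@1 c2@4 c3@6, authorship .1..2.3..
After op 4 (insert('y')): buffer="lyyahtyaayaei" (len 13), cursors c1@3 c4@3 c2@7 c3@10, authorship .141..22.33..
After op 5 (insert('l')): buffer="lyyllahtylaaylaei" (len 17), cursors c1@5 c4@5 c2@10 c3@14, authorship .14141..222.333..
After op 6 (insert('e')): buffer="lyylleeahtyleaayleaei" (len 21), cursors c1@7 c4@7 c2@13 c3@18, authorship .1414141..2222.3333..
After op 7 (move_right): buffer="lyylleeahtyleaayleaei" (len 21), cursors c1@8 c4@8 c2@14 c3@19, authorship .1414141..2222.3333..
After op 8 (insert('q')): buffer="lyylleeaqqhtyleaqayleaqei" (len 25), cursors c1@10 c4@10 c2@17 c3@23, authorship .141414114..22222.33333..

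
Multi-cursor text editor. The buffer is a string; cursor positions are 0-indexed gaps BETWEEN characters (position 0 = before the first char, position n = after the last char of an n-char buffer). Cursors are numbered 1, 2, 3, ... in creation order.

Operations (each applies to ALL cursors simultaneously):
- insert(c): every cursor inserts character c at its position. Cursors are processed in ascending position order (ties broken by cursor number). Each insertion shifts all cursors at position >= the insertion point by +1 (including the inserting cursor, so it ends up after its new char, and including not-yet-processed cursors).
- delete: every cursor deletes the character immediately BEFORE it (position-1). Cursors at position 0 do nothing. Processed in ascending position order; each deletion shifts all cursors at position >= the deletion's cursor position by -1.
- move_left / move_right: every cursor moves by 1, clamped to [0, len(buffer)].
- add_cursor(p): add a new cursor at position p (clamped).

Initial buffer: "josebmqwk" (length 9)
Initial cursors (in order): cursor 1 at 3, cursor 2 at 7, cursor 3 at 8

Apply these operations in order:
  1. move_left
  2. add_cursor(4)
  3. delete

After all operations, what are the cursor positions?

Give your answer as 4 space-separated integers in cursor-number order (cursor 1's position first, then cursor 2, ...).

Answer: 1 3 3 2

Derivation:
After op 1 (move_left): buffer="josebmqwk" (len 9), cursors c1@2 c2@6 c3@7, authorship .........
After op 2 (add_cursor(4)): buffer="josebmqwk" (len 9), cursors c1@2 c4@4 c2@6 c3@7, authorship .........
After op 3 (delete): buffer="jsbwk" (len 5), cursors c1@1 c4@2 c2@3 c3@3, authorship .....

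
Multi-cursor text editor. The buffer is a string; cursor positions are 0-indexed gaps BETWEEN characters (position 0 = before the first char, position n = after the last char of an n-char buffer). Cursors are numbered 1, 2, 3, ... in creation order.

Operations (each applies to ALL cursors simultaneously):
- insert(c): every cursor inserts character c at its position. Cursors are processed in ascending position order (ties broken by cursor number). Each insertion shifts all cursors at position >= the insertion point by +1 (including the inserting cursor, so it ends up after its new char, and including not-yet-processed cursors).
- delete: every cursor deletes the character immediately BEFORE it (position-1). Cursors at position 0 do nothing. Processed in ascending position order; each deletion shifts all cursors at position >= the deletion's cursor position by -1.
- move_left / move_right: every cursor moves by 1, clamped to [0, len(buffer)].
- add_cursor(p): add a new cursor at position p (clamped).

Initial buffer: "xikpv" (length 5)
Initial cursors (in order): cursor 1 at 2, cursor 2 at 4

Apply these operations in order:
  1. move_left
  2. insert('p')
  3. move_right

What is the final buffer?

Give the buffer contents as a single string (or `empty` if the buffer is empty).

Answer: xpikppv

Derivation:
After op 1 (move_left): buffer="xikpv" (len 5), cursors c1@1 c2@3, authorship .....
After op 2 (insert('p')): buffer="xpikppv" (len 7), cursors c1@2 c2@5, authorship .1..2..
After op 3 (move_right): buffer="xpikppv" (len 7), cursors c1@3 c2@6, authorship .1..2..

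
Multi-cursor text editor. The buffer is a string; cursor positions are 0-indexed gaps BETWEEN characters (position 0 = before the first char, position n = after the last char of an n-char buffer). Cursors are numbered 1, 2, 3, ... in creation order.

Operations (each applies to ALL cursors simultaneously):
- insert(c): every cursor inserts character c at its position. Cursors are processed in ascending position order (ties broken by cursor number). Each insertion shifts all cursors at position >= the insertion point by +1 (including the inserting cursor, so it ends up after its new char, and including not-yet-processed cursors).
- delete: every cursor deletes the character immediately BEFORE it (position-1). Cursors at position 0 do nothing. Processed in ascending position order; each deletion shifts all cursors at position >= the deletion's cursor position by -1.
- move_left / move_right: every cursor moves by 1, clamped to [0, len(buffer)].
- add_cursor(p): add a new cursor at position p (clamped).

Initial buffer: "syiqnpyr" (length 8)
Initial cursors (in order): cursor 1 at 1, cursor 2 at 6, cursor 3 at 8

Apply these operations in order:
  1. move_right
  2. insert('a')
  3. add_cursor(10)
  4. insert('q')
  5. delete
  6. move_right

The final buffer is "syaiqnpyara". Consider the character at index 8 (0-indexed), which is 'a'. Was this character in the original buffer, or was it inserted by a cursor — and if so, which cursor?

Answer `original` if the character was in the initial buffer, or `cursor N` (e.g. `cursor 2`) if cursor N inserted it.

After op 1 (move_right): buffer="syiqnpyr" (len 8), cursors c1@2 c2@7 c3@8, authorship ........
After op 2 (insert('a')): buffer="syaiqnpyara" (len 11), cursors c1@3 c2@9 c3@11, authorship ..1.....2.3
After op 3 (add_cursor(10)): buffer="syaiqnpyara" (len 11), cursors c1@3 c2@9 c4@10 c3@11, authorship ..1.....2.3
After op 4 (insert('q')): buffer="syaqiqnpyaqrqaq" (len 15), cursors c1@4 c2@11 c4@13 c3@15, authorship ..11.....22.433
After op 5 (delete): buffer="syaiqnpyara" (len 11), cursors c1@3 c2@9 c4@10 c3@11, authorship ..1.....2.3
After op 6 (move_right): buffer="syaiqnpyara" (len 11), cursors c1@4 c2@10 c3@11 c4@11, authorship ..1.....2.3
Authorship (.=original, N=cursor N): . . 1 . . . . . 2 . 3
Index 8: author = 2

Answer: cursor 2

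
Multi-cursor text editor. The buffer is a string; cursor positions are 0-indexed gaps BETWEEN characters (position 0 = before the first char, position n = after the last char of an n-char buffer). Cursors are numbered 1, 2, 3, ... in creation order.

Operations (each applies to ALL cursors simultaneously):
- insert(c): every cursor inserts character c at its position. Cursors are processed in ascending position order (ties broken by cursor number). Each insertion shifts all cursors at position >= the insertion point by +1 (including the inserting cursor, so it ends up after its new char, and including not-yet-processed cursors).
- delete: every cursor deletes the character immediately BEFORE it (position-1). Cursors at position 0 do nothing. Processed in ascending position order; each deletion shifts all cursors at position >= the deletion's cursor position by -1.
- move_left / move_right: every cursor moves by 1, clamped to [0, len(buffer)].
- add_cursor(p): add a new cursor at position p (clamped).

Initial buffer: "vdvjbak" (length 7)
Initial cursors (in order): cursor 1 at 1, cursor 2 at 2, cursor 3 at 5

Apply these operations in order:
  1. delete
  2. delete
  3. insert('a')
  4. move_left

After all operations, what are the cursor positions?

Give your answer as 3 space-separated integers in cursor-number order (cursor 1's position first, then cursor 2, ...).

After op 1 (delete): buffer="vjak" (len 4), cursors c1@0 c2@0 c3@2, authorship ....
After op 2 (delete): buffer="vak" (len 3), cursors c1@0 c2@0 c3@1, authorship ...
After op 3 (insert('a')): buffer="aavaak" (len 6), cursors c1@2 c2@2 c3@4, authorship 12.3..
After op 4 (move_left): buffer="aavaak" (len 6), cursors c1@1 c2@1 c3@3, authorship 12.3..

Answer: 1 1 3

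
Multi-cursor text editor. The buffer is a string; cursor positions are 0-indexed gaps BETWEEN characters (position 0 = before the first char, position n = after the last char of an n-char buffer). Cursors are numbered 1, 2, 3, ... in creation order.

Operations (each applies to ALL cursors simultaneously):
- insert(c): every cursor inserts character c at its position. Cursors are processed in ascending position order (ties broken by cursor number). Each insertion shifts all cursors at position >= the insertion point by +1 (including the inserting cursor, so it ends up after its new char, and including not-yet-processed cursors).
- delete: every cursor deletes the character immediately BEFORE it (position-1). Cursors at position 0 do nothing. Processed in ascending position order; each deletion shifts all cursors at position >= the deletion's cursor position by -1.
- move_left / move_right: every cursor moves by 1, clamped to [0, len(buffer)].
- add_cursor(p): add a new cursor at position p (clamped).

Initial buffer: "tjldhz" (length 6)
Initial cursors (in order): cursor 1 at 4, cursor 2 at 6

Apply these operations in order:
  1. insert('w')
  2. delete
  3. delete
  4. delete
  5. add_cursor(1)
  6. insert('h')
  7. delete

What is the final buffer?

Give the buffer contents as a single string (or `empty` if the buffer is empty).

After op 1 (insert('w')): buffer="tjldwhzw" (len 8), cursors c1@5 c2@8, authorship ....1..2
After op 2 (delete): buffer="tjldhz" (len 6), cursors c1@4 c2@6, authorship ......
After op 3 (delete): buffer="tjlh" (len 4), cursors c1@3 c2@4, authorship ....
After op 4 (delete): buffer="tj" (len 2), cursors c1@2 c2@2, authorship ..
After op 5 (add_cursor(1)): buffer="tj" (len 2), cursors c3@1 c1@2 c2@2, authorship ..
After op 6 (insert('h')): buffer="thjhh" (len 5), cursors c3@2 c1@5 c2@5, authorship .3.12
After op 7 (delete): buffer="tj" (len 2), cursors c3@1 c1@2 c2@2, authorship ..

Answer: tj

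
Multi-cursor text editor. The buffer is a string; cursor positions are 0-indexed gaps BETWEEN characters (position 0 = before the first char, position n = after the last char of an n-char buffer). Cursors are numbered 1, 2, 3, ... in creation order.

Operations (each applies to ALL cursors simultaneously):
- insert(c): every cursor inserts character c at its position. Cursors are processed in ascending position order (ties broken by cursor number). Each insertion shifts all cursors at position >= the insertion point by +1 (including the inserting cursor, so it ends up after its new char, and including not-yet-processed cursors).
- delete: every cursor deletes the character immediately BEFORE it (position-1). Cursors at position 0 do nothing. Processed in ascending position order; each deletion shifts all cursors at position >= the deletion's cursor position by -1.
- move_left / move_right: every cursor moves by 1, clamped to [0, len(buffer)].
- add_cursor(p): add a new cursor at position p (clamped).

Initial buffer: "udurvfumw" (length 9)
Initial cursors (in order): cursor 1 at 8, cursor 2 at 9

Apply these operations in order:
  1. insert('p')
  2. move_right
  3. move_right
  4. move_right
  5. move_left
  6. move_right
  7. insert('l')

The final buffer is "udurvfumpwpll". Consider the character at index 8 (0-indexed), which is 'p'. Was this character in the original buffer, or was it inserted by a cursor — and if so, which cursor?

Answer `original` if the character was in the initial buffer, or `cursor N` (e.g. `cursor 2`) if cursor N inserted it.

After op 1 (insert('p')): buffer="udurvfumpwp" (len 11), cursors c1@9 c2@11, authorship ........1.2
After op 2 (move_right): buffer="udurvfumpwp" (len 11), cursors c1@10 c2@11, authorship ........1.2
After op 3 (move_right): buffer="udurvfumpwp" (len 11), cursors c1@11 c2@11, authorship ........1.2
After op 4 (move_right): buffer="udurvfumpwp" (len 11), cursors c1@11 c2@11, authorship ........1.2
After op 5 (move_left): buffer="udurvfumpwp" (len 11), cursors c1@10 c2@10, authorship ........1.2
After op 6 (move_right): buffer="udurvfumpwp" (len 11), cursors c1@11 c2@11, authorship ........1.2
After op 7 (insert('l')): buffer="udurvfumpwpll" (len 13), cursors c1@13 c2@13, authorship ........1.212
Authorship (.=original, N=cursor N): . . . . . . . . 1 . 2 1 2
Index 8: author = 1

Answer: cursor 1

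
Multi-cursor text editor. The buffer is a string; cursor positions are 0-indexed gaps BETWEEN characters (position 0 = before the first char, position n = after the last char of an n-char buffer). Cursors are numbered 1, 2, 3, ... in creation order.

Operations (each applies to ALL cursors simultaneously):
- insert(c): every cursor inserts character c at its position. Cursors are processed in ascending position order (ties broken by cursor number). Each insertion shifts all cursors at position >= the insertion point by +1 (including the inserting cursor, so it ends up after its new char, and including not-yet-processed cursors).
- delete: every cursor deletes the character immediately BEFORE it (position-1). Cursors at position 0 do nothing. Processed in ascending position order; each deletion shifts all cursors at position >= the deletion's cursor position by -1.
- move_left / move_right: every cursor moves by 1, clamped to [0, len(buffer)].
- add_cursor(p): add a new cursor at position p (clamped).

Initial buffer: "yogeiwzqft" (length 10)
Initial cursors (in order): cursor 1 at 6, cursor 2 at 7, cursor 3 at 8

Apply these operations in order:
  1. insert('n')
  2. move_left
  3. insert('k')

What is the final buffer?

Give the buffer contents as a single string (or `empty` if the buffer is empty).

After op 1 (insert('n')): buffer="yogeiwnznqnft" (len 13), cursors c1@7 c2@9 c3@11, authorship ......1.2.3..
After op 2 (move_left): buffer="yogeiwnznqnft" (len 13), cursors c1@6 c2@8 c3@10, authorship ......1.2.3..
After op 3 (insert('k')): buffer="yogeiwknzknqknft" (len 16), cursors c1@7 c2@10 c3@13, authorship ......11.22.33..

Answer: yogeiwknzknqknft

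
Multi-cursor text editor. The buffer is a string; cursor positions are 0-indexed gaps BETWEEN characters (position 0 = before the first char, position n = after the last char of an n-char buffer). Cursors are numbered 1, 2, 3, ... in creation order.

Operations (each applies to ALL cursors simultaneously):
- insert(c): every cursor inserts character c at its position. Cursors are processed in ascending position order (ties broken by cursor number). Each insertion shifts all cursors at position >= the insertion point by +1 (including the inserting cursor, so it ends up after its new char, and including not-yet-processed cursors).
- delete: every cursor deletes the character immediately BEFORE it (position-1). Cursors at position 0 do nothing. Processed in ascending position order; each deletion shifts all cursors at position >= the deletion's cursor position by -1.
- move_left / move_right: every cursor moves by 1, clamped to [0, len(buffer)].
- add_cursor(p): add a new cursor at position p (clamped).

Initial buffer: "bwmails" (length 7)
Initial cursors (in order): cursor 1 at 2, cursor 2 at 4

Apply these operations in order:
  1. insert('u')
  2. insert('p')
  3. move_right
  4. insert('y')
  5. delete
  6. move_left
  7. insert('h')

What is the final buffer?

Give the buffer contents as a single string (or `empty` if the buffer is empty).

Answer: bwuphmauphils

Derivation:
After op 1 (insert('u')): buffer="bwumauils" (len 9), cursors c1@3 c2@6, authorship ..1..2...
After op 2 (insert('p')): buffer="bwupmaupils" (len 11), cursors c1@4 c2@8, authorship ..11..22...
After op 3 (move_right): buffer="bwupmaupils" (len 11), cursors c1@5 c2@9, authorship ..11..22...
After op 4 (insert('y')): buffer="bwupmyaupiyls" (len 13), cursors c1@6 c2@11, authorship ..11.1.22.2..
After op 5 (delete): buffer="bwupmaupils" (len 11), cursors c1@5 c2@9, authorship ..11..22...
After op 6 (move_left): buffer="bwupmaupils" (len 11), cursors c1@4 c2@8, authorship ..11..22...
After op 7 (insert('h')): buffer="bwuphmauphils" (len 13), cursors c1@5 c2@10, authorship ..111..222...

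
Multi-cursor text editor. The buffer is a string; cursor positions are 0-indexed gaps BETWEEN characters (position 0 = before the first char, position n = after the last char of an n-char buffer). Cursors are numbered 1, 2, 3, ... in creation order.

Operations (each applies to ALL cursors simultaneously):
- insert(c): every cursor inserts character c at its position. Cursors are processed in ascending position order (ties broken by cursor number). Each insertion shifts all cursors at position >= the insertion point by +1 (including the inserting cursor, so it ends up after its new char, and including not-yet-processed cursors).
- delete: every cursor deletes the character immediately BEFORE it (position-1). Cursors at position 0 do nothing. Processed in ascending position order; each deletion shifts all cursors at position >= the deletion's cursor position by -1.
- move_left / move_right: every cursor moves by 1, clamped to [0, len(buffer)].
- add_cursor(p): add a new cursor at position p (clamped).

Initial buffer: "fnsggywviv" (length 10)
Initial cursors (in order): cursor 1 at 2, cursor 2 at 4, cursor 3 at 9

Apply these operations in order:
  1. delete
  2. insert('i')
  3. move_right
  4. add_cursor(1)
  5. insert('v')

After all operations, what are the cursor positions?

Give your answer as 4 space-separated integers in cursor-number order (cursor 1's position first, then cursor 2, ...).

After op 1 (delete): buffer="fsgywvv" (len 7), cursors c1@1 c2@2 c3@6, authorship .......
After op 2 (insert('i')): buffer="fisigywviv" (len 10), cursors c1@2 c2@4 c3@9, authorship .1.2....3.
After op 3 (move_right): buffer="fisigywviv" (len 10), cursors c1@3 c2@5 c3@10, authorship .1.2....3.
After op 4 (add_cursor(1)): buffer="fisigywviv" (len 10), cursors c4@1 c1@3 c2@5 c3@10, authorship .1.2....3.
After op 5 (insert('v')): buffer="fvisvigvywvivv" (len 14), cursors c4@2 c1@5 c2@8 c3@14, authorship .41.12.2...3.3

Answer: 5 8 14 2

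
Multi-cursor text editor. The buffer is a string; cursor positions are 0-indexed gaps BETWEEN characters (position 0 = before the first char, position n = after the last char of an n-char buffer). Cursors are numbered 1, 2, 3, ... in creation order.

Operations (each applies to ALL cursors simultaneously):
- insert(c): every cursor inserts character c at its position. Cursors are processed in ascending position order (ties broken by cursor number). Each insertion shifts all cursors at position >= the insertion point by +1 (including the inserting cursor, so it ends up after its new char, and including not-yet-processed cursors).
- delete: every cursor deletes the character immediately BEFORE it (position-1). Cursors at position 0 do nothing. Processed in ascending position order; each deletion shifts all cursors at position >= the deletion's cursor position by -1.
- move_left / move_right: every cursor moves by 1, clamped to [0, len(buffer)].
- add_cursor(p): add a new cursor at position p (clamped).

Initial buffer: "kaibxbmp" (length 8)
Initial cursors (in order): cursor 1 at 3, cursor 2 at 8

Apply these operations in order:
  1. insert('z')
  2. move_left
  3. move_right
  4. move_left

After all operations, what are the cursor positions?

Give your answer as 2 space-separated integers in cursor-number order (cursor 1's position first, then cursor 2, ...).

After op 1 (insert('z')): buffer="kaizbxbmpz" (len 10), cursors c1@4 c2@10, authorship ...1.....2
After op 2 (move_left): buffer="kaizbxbmpz" (len 10), cursors c1@3 c2@9, authorship ...1.....2
After op 3 (move_right): buffer="kaizbxbmpz" (len 10), cursors c1@4 c2@10, authorship ...1.....2
After op 4 (move_left): buffer="kaizbxbmpz" (len 10), cursors c1@3 c2@9, authorship ...1.....2

Answer: 3 9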